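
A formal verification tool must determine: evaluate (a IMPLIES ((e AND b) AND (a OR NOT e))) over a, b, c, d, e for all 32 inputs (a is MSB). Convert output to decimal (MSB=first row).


Formula: (a IMPLIES ((e AND b) AND (a OR NOT e))) over a, b, c, d, e (32 rows)
Evaluate each row (bits = a,b,c,d,e, MSB first):
  row 0 [00000]: (0 IMPLIES ((0 AND 0) AND (0 OR NOT 0))) -> 1
  row 1 [00001]: (0 IMPLIES ((1 AND 0) AND (0 OR NOT 1))) -> 1
  row 2 [00010]: (0 IMPLIES ((0 AND 0) AND (0 OR NOT 0))) -> 1
  row 3 [00011]: (0 IMPLIES ((1 AND 0) AND (0 OR NOT 1))) -> 1
  row 4 [00100]: (0 IMPLIES ((0 AND 0) AND (0 OR NOT 0))) -> 1
  row 5 [00101]: (0 IMPLIES ((1 AND 0) AND (0 OR NOT 1))) -> 1
  row 6 [00110]: (0 IMPLIES ((0 AND 0) AND (0 OR NOT 0))) -> 1
  row 7 [00111]: (0 IMPLIES ((1 AND 0) AND (0 OR NOT 1))) -> 1
  row 8 [01000]: (0 IMPLIES ((0 AND 1) AND (0 OR NOT 0))) -> 1
  row 9 [01001]: (0 IMPLIES ((1 AND 1) AND (0 OR NOT 1))) -> 1
  row 10 [01010]: (0 IMPLIES ((0 AND 1) AND (0 OR NOT 0))) -> 1
  row 11 [01011]: (0 IMPLIES ((1 AND 1) AND (0 OR NOT 1))) -> 1
  row 12 [01100]: (0 IMPLIES ((0 AND 1) AND (0 OR NOT 0))) -> 1
  row 13 [01101]: (0 IMPLIES ((1 AND 1) AND (0 OR NOT 1))) -> 1
  row 14 [01110]: (0 IMPLIES ((0 AND 1) AND (0 OR NOT 0))) -> 1
  row 15 [01111]: (0 IMPLIES ((1 AND 1) AND (0 OR NOT 1))) -> 1
  row 16 [10000]: (1 IMPLIES ((0 AND 0) AND (1 OR NOT 0))) -> 0
  row 17 [10001]: (1 IMPLIES ((1 AND 0) AND (1 OR NOT 1))) -> 0
  row 18 [10010]: (1 IMPLIES ((0 AND 0) AND (1 OR NOT 0))) -> 0
  row 19 [10011]: (1 IMPLIES ((1 AND 0) AND (1 OR NOT 1))) -> 0
  row 20 [10100]: (1 IMPLIES ((0 AND 0) AND (1 OR NOT 0))) -> 0
  row 21 [10101]: (1 IMPLIES ((1 AND 0) AND (1 OR NOT 1))) -> 0
  row 22 [10110]: (1 IMPLIES ((0 AND 0) AND (1 OR NOT 0))) -> 0
  row 23 [10111]: (1 IMPLIES ((1 AND 0) AND (1 OR NOT 1))) -> 0
  row 24 [11000]: (1 IMPLIES ((0 AND 1) AND (1 OR NOT 0))) -> 0
  row 25 [11001]: (1 IMPLIES ((1 AND 1) AND (1 OR NOT 1))) -> 1
  row 26 [11010]: (1 IMPLIES ((0 AND 1) AND (1 OR NOT 0))) -> 0
  row 27 [11011]: (1 IMPLIES ((1 AND 1) AND (1 OR NOT 1))) -> 1
  row 28 [11100]: (1 IMPLIES ((0 AND 1) AND (1 OR NOT 0))) -> 0
  row 29 [11101]: (1 IMPLIES ((1 AND 1) AND (1 OR NOT 1))) -> 1
  row 30 [11110]: (1 IMPLIES ((0 AND 1) AND (1 OR NOT 0))) -> 0
  row 31 [11111]: (1 IMPLIES ((1 AND 1) AND (1 OR NOT 1))) -> 1
Full result column, 4 rows per line (a,b,c fixed per line; d,e runs 00..11 left to right):
  rows 0-3 [a,b,c=000]: 1111  = hex F
  rows 4-7 [a,b,c=001]: 1111  = hex F
  rows 8-11 [a,b,c=010]: 1111  = hex F
  rows 12-15 [a,b,c=011]: 1111  = hex F
  rows 16-19 [a,b,c=100]: 0000  = hex 0
  rows 20-23 [a,b,c=101]: 0000  = hex 0
  rows 24-27 [a,b,c=110]: 0101  = hex 5
  rows 28-31 [a,b,c=111]: 0101  = hex 5
Output column (row 0 .. row 31) = 11111111111111110000000001010101
Output column grouped in 4s = 1111 1111 1111 1111 0000 0000 0101 0101 = 0xFFFF0055
Convert to decimal digit by digit (value = value*16 + digit):
  F -> 15
  15*16 + 15 (F) = 255
  255*16 + 15 (F) = 4095
  4095*16 + 15 (F) = 65535
  65535*16 + 0 = 1048560
  1048560*16 + 0 = 16776960
  16776960*16 + 5 = 268431365
  268431365*16 + 5 = 4294901845
Decimal = 4294901845

4294901845


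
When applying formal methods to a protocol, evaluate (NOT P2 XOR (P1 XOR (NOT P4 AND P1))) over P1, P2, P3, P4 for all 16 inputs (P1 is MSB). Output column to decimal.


Formula: (NOT P2 XOR (P1 XOR (NOT P4 AND P1))) over P1, P2, P3, P4 (16 rows)
Evaluate each row (bits = P1,P2,P3,P4, MSB first):
  row 0 [0000]: (NOT 0 XOR (0 XOR (NOT 0 AND 0))) -> 1
  row 1 [0001]: (NOT 0 XOR (0 XOR (NOT 1 AND 0))) -> 1
  row 2 [0010]: (NOT 0 XOR (0 XOR (NOT 0 AND 0))) -> 1
  row 3 [0011]: (NOT 0 XOR (0 XOR (NOT 1 AND 0))) -> 1
  row 4 [0100]: (NOT 1 XOR (0 XOR (NOT 0 AND 0))) -> 0
  row 5 [0101]: (NOT 1 XOR (0 XOR (NOT 1 AND 0))) -> 0
  row 6 [0110]: (NOT 1 XOR (0 XOR (NOT 0 AND 0))) -> 0
  row 7 [0111]: (NOT 1 XOR (0 XOR (NOT 1 AND 0))) -> 0
  row 8 [1000]: (NOT 0 XOR (1 XOR (NOT 0 AND 1))) -> 1
  row 9 [1001]: (NOT 0 XOR (1 XOR (NOT 1 AND 1))) -> 0
  row 10 [1010]: (NOT 0 XOR (1 XOR (NOT 0 AND 1))) -> 1
  row 11 [1011]: (NOT 0 XOR (1 XOR (NOT 1 AND 1))) -> 0
  row 12 [1100]: (NOT 1 XOR (1 XOR (NOT 0 AND 1))) -> 0
  row 13 [1101]: (NOT 1 XOR (1 XOR (NOT 1 AND 1))) -> 1
  row 14 [1110]: (NOT 1 XOR (1 XOR (NOT 0 AND 1))) -> 0
  row 15 [1111]: (NOT 1 XOR (1 XOR (NOT 1 AND 1))) -> 1
Full result column, 4 rows per line (P1,P2 fixed per line; P3,P4 runs 00..11 left to right):
  rows 0-3 [P1,P2=00]: 1111  = hex F
  rows 4-7 [P1,P2=01]: 0000  = hex 0
  rows 8-11 [P1,P2=10]: 1010  = hex A
  rows 12-15 [P1,P2=11]: 0101  = hex 5
Output column (row 0 .. row 15) = 1111000010100101
Output column grouped in 4s = 1111 0000 1010 0101 = 0xF0A5
Convert to decimal digit by digit (value = value*16 + digit):
  F -> 15
  15*16 + 0 = 240
  240*16 + 10 (A) = 3850
  3850*16 + 5 = 61605
Decimal = 61605

61605


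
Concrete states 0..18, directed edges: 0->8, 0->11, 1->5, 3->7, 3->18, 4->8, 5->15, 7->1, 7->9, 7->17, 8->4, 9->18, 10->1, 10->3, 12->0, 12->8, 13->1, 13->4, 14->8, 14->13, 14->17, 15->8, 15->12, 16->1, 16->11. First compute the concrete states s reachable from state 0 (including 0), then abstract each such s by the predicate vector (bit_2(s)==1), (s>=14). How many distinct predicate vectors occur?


BFS from 0:
Concrete reachable: {0, 4, 8, 11}
Abstract via predicates (bit_2(s)==1), (s>=14):
  (0,0) <- {0, 8, 11}
  (1,0) <- {4}
Distinct abstract states = 2

2


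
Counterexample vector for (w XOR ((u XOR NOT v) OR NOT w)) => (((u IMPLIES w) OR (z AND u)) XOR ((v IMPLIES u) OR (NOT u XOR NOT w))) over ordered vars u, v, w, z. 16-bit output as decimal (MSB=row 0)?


F1 = (w XOR ((u XOR NOT v) OR NOT w))
F2 = (((u IMPLIES w) OR (z AND u)) XOR ((v IMPLIES u) OR (NOT u XOR NOT w)))
Counterexample to F1=>F2 is where F1=1 and F2=0.
Evaluate each row (bits = u,v,w,z, MSB first):
  row 0 [0000]: F1=1 F2=0 -> F1&~F2 -> 1
  row 1 [0001]: F1=1 F2=0 -> F1&~F2 -> 1
  row 2 [0010]: F1=0 F2=0 -> F1&~F2 -> 0
  row 3 [0011]: F1=0 F2=0 -> F1&~F2 -> 0
  row 4 [0100]: F1=1 F2=1 -> F1&~F2 -> 0
  row 5 [0101]: F1=1 F2=1 -> F1&~F2 -> 0
  row 6 [0110]: F1=1 F2=0 -> F1&~F2 -> 1
  row 7 [0111]: F1=1 F2=0 -> F1&~F2 -> 1
  row 8 [1000]: F1=1 F2=1 -> F1&~F2 -> 0
  row 9 [1001]: F1=1 F2=0 -> F1&~F2 -> 1
  row 10 [1010]: F1=1 F2=0 -> F1&~F2 -> 1
  row 11 [1011]: F1=1 F2=0 -> F1&~F2 -> 1
  row 12 [1100]: F1=1 F2=1 -> F1&~F2 -> 0
  row 13 [1101]: F1=1 F2=0 -> F1&~F2 -> 1
  row 14 [1110]: F1=0 F2=0 -> F1&~F2 -> 0
  row 15 [1111]: F1=0 F2=0 -> F1&~F2 -> 0
Full result column, 4 rows per line (u,v fixed per line; w,z runs 00..11 left to right):
  rows 0-3 [u,v=00]: 1100  = hex C
  rows 4-7 [u,v=01]: 0011  = hex 3
  rows 8-11 [u,v=10]: 0111  = hex 7
  rows 12-15 [u,v=11]: 0100  = hex 4
Counterexample vector (row 0 .. row 15) = 1100001101110100
Output column grouped in 4s = 1100 0011 0111 0100 = 0xC374
Convert to decimal digit by digit (value = value*16 + digit):
  C -> 12
  12*16 + 3 = 195
  195*16 + 7 = 3127
  3127*16 + 4 = 50036
Decimal = 50036

50036


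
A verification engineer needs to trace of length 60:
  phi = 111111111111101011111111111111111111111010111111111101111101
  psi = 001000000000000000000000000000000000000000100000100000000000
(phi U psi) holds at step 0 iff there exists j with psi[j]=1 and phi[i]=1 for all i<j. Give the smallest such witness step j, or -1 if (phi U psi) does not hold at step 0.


(phi U psi) at 0: need smallest j with psi[j]=1 and phi[i]=1 for all i in [0,j).
Scan from step 0:
  step 0: phi=1, psi=0 -> continue
  step 1: phi=1, psi=0 -> continue
  step 2: psi=1 and phi held for [0,2) -> witness found
Witness step = 2

2


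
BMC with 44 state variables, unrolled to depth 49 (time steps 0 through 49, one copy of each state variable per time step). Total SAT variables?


BMC unrolls to depth k, creating one copy of each state var for steps 0..k.
Step count = 49 + 1 = 50 (steps 0 through 49)
Vars per step = 44
Total = 44 * 50 = 2200

2200


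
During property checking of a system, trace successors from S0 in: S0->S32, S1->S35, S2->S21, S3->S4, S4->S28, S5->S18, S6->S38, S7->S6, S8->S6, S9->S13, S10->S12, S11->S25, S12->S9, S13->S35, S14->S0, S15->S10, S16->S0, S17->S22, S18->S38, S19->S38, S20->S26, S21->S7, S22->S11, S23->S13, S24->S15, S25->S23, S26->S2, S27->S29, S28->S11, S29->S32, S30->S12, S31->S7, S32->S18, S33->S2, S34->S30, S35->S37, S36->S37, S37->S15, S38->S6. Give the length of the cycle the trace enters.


Trace from S0 until a state repeats:
  S0 -> S32 -> S18 -> S38 -> S6 -> S38
S38 first seen at step 3, revisited at step 5.
Cycle length = 5 - 3 = 2

2


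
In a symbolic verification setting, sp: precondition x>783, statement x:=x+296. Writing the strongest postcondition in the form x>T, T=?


Formula: sp(P, x:=E) = exists old_x. (x = E[old_x/x]) AND P[old_x/x] (old_x is the value of x before the assignment; eliminate old_x by solving x = E[old_x/x] for old_x)
Step 1: Precondition P: x>783, i.e. old_x > 783
Step 2: Assignment gives x = old_x + 296, so old_x = x - 296
Step 3: Substitute into P: x - 296 > 783
Step 4: Simplify: x > 783+296 = 1079

1079


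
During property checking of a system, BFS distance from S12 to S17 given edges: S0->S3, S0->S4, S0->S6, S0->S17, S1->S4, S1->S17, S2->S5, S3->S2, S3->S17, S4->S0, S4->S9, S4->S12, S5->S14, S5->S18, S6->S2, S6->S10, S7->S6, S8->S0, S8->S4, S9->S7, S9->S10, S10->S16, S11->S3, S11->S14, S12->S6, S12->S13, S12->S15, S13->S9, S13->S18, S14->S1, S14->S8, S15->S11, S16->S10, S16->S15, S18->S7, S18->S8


BFS layer-by-layer from S12:
  dist 0: {S12}
  dist 1: {S6, S13, S15}
  dist 2: {S2, S9, S10, S11, S18}
  dist 3: {S3, S5, S7, S8, S14, S16}
  dist 4: {S0, S1, S4, S17}
  -> S17 reached at distance 4
Shortest path length = 4

4


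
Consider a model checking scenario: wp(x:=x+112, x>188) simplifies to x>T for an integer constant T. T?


Formula: wp(x:=E, P) = P[E/x] (substitute E for x in postcondition)
Step 1: Postcondition: x>188
Step 2: Substitute x+112 for x: x+112>188
Step 3: Solve for x: x > 188-112 = 76

76


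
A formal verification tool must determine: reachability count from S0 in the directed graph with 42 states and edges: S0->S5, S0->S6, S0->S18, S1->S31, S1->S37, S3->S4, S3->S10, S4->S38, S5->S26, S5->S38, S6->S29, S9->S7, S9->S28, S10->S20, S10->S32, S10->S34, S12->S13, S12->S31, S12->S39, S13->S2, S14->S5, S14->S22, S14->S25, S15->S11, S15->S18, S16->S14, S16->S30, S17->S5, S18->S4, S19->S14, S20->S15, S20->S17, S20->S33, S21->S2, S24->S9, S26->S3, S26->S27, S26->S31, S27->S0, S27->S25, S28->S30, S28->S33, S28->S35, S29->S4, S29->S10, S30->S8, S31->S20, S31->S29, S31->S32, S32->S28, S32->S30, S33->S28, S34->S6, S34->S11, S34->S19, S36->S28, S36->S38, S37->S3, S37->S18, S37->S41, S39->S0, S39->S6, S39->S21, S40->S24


BFS from S0:
  layer 0: {S0}
  layer 1: {S5, S6, S18}
  layer 2: {S4, S26, S29, S38}
  layer 3: {S3, S10, S27, S31}
  layer 4: {S20, S25, S32, S34}
  layer 5: {S11, S15, S17, S19, S28, S30, S33}
  layer 6: {S8, S14, S35}
  layer 7: {S22}
Reachable set: {S0, S3, S4, S5, S6, S8, S10, S11, S14, S15, S17, S18, S19, S20, S22, S25, S26, S27, S28, S29, S30, S31, S32, S33, S34, S35, S38}
Count = 27

27


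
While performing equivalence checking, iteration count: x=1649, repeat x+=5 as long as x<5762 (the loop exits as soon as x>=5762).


Step 1: x goes from 1649 toward 5762 by 5; the body runs while x<5762, so iterations = ceil((bound-start)/step)
Step 2: Distance=4113
Step 3: ceil(4113/5)=823

823


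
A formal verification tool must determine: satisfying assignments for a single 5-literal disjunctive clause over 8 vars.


Step 1: Total=2^8=256
Step 2: Unsat when all 5 false: 2^3=8
Step 3: Sat=256-8=248

248


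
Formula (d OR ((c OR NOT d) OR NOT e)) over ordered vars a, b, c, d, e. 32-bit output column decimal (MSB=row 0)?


Formula: (d OR ((c OR NOT d) OR NOT e)) over a, b, c, d, e (32 rows)
Evaluate each row (bits = a,b,c,d,e, MSB first):
  row 0 [00000]: (0 OR ((0 OR NOT 0) OR NOT 0)) -> 1
  row 1 [00001]: (0 OR ((0 OR NOT 0) OR NOT 1)) -> 1
  row 2 [00010]: (1 OR ((0 OR NOT 1) OR NOT 0)) -> 1
  row 3 [00011]: (1 OR ((0 OR NOT 1) OR NOT 1)) -> 1
  row 4 [00100]: (0 OR ((1 OR NOT 0) OR NOT 0)) -> 1
  row 5 [00101]: (0 OR ((1 OR NOT 0) OR NOT 1)) -> 1
  row 6 [00110]: (1 OR ((1 OR NOT 1) OR NOT 0)) -> 1
  row 7 [00111]: (1 OR ((1 OR NOT 1) OR NOT 1)) -> 1
  row 8 [01000]: (0 OR ((0 OR NOT 0) OR NOT 0)) -> 1
  row 9 [01001]: (0 OR ((0 OR NOT 0) OR NOT 1)) -> 1
  row 10 [01010]: (1 OR ((0 OR NOT 1) OR NOT 0)) -> 1
  row 11 [01011]: (1 OR ((0 OR NOT 1) OR NOT 1)) -> 1
  row 12 [01100]: (0 OR ((1 OR NOT 0) OR NOT 0)) -> 1
  row 13 [01101]: (0 OR ((1 OR NOT 0) OR NOT 1)) -> 1
  row 14 [01110]: (1 OR ((1 OR NOT 1) OR NOT 0)) -> 1
  row 15 [01111]: (1 OR ((1 OR NOT 1) OR NOT 1)) -> 1
  row 16 [10000]: (0 OR ((0 OR NOT 0) OR NOT 0)) -> 1
  row 17 [10001]: (0 OR ((0 OR NOT 0) OR NOT 1)) -> 1
  row 18 [10010]: (1 OR ((0 OR NOT 1) OR NOT 0)) -> 1
  row 19 [10011]: (1 OR ((0 OR NOT 1) OR NOT 1)) -> 1
  row 20 [10100]: (0 OR ((1 OR NOT 0) OR NOT 0)) -> 1
  row 21 [10101]: (0 OR ((1 OR NOT 0) OR NOT 1)) -> 1
  row 22 [10110]: (1 OR ((1 OR NOT 1) OR NOT 0)) -> 1
  row 23 [10111]: (1 OR ((1 OR NOT 1) OR NOT 1)) -> 1
  row 24 [11000]: (0 OR ((0 OR NOT 0) OR NOT 0)) -> 1
  row 25 [11001]: (0 OR ((0 OR NOT 0) OR NOT 1)) -> 1
  row 26 [11010]: (1 OR ((0 OR NOT 1) OR NOT 0)) -> 1
  row 27 [11011]: (1 OR ((0 OR NOT 1) OR NOT 1)) -> 1
  row 28 [11100]: (0 OR ((1 OR NOT 0) OR NOT 0)) -> 1
  row 29 [11101]: (0 OR ((1 OR NOT 0) OR NOT 1)) -> 1
  row 30 [11110]: (1 OR ((1 OR NOT 1) OR NOT 0)) -> 1
  row 31 [11111]: (1 OR ((1 OR NOT 1) OR NOT 1)) -> 1
Full result column, 4 rows per line (a,b,c fixed per line; d,e runs 00..11 left to right):
  rows 0-3 [a,b,c=000]: 1111  = hex F
  rows 4-7 [a,b,c=001]: 1111  = hex F
  rows 8-11 [a,b,c=010]: 1111  = hex F
  rows 12-15 [a,b,c=011]: 1111  = hex F
  rows 16-19 [a,b,c=100]: 1111  = hex F
  rows 20-23 [a,b,c=101]: 1111  = hex F
  rows 24-27 [a,b,c=110]: 1111  = hex F
  rows 28-31 [a,b,c=111]: 1111  = hex F
Output column (row 0 .. row 31) = 11111111111111111111111111111111
Output column grouped in 4s = 1111 1111 1111 1111 1111 1111 1111 1111 = 0xFFFFFFFF
Convert to decimal digit by digit (value = value*16 + digit):
  F -> 15
  15*16 + 15 (F) = 255
  255*16 + 15 (F) = 4095
  4095*16 + 15 (F) = 65535
  65535*16 + 15 (F) = 1048575
  1048575*16 + 15 (F) = 16777215
  16777215*16 + 15 (F) = 268435455
  268435455*16 + 15 (F) = 4294967295
Decimal = 4294967295

4294967295


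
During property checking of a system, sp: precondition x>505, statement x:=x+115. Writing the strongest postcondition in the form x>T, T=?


Formula: sp(P, x:=E) = exists old_x. (x = E[old_x/x]) AND P[old_x/x] (old_x is the value of x before the assignment; eliminate old_x by solving x = E[old_x/x] for old_x)
Step 1: Precondition P: x>505, i.e. old_x > 505
Step 2: Assignment gives x = old_x + 115, so old_x = x - 115
Step 3: Substitute into P: x - 115 > 505
Step 4: Simplify: x > 505+115 = 620

620


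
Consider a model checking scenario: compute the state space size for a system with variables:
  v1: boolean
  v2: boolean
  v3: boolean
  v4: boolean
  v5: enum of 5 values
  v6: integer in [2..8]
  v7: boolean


State space = product of domain sizes of all variables.
Domain sizes:
  v1 (boolean): 2
  v2 (boolean): 2
  v3 (boolean): 2
  v4 (boolean): 2
  v5 (enum of 5 values): 5
  v6 (integer in [2..8]): 7
  v7 (boolean): 2
Product = 2 * 2 * 2 * 2 * 5 * 7 * 2 = 1120

1120


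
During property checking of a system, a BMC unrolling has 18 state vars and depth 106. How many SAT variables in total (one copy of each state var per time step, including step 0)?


BMC unrolls to depth k, creating one copy of each state var for steps 0..k.
Step count = 106 + 1 = 107 (steps 0 through 106)
Vars per step = 18
Total = 18 * 107 = 1926

1926


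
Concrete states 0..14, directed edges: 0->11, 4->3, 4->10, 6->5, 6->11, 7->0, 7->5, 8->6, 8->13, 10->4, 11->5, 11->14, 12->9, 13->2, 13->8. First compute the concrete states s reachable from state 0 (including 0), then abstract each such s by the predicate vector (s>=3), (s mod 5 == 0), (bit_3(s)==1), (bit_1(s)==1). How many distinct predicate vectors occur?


BFS from 0:
Concrete reachable: {0, 5, 11, 14}
Abstract via predicates (s>=3), (s mod 5 == 0), (bit_3(s)==1), (bit_1(s)==1):
  (0,1,0,0) <- {0}
  (1,0,1,1) <- {11, 14}
  (1,1,0,0) <- {5}
Distinct abstract states = 3

3


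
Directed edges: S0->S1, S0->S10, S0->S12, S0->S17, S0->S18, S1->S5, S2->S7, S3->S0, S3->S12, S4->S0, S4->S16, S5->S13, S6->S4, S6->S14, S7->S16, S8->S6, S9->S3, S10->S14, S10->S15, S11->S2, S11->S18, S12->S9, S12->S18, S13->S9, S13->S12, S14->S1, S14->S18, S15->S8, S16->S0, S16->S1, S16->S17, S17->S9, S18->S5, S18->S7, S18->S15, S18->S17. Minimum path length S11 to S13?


BFS layer-by-layer from S11:
  dist 0: {S11}
  dist 1: {S2, S18}
  dist 2: {S5, S7, S15, S17}
  dist 3: {S8, S9, S13, S16}
  -> S13 reached at distance 3
Shortest path length = 3

3


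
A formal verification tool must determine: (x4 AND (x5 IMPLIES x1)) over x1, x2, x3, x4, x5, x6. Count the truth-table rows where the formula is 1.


Formula: (x4 AND (x5 IMPLIES x1)) over 6 vars (64 rows)
Evaluate each row (x1, x2, x3, x4, x5, x6 as bits, MSB first):
  row 0 [000000]: (0 AND (0 IMPLIES 0)) -> 0
  row 1 [000001]: (0 AND (0 IMPLIES 0)) -> 0
  row 2 [000010]: (0 AND (1 IMPLIES 0)) -> 0
  row 3 [000011]: (0 AND (1 IMPLIES 0)) -> 0
  row 4 [000100]: (1 AND (0 IMPLIES 0)) -> 1
  (every remaining row is evaluated the same way; all 64 results are listed next)
Full result column, 8 rows per line (x1,x2,x3 fixed per line; x4,x5,x6 runs 000..111 left to right):
  rows 0-7 [x1,x2,x3=000]: 00001100  (ones: 2)
  rows 8-15 [x1,x2,x3=001]: 00001100  (ones: 2)
  rows 16-23 [x1,x2,x3=010]: 00001100  (ones: 2)
  rows 24-31 [x1,x2,x3=011]: 00001100  (ones: 2)
  rows 32-39 [x1,x2,x3=100]: 00001111  (ones: 4)
  rows 40-47 [x1,x2,x3=101]: 00001111  (ones: 4)
  rows 48-55 [x1,x2,x3=110]: 00001111  (ones: 4)
  rows 56-63 [x1,x2,x3=111]: 00001111  (ones: 4)
Count of 1-rows = 2+2+2+2+4+4+4+4 = 24

24


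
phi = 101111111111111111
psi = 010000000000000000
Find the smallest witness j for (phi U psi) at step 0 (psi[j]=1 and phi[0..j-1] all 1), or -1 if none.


(phi U psi) at 0: need smallest j with psi[j]=1 and phi[i]=1 for all i in [0,j).
Scan from step 0:
  step 0: phi=1, psi=0 -> continue
  step 1: psi=1 and phi held for [0,1) -> witness found
Witness step = 1

1


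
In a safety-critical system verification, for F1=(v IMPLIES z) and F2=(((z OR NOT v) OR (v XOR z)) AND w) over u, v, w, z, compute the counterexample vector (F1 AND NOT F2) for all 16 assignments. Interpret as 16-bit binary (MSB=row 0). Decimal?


F1 = (v IMPLIES z)
F2 = (((z OR NOT v) OR (v XOR z)) AND w)
Counterexample to F1=>F2 is where F1=1 and F2=0.
Evaluate each row (bits = u,v,w,z, MSB first):
  row 0 [0000]: F1=1 F2=0 -> F1&~F2 -> 1
  row 1 [0001]: F1=1 F2=0 -> F1&~F2 -> 1
  row 2 [0010]: F1=1 F2=1 -> F1&~F2 -> 0
  row 3 [0011]: F1=1 F2=1 -> F1&~F2 -> 0
  row 4 [0100]: F1=0 F2=0 -> F1&~F2 -> 0
  row 5 [0101]: F1=1 F2=0 -> F1&~F2 -> 1
  row 6 [0110]: F1=0 F2=1 -> F1&~F2 -> 0
  row 7 [0111]: F1=1 F2=1 -> F1&~F2 -> 0
  row 8 [1000]: F1=1 F2=0 -> F1&~F2 -> 1
  row 9 [1001]: F1=1 F2=0 -> F1&~F2 -> 1
  row 10 [1010]: F1=1 F2=1 -> F1&~F2 -> 0
  row 11 [1011]: F1=1 F2=1 -> F1&~F2 -> 0
  row 12 [1100]: F1=0 F2=0 -> F1&~F2 -> 0
  row 13 [1101]: F1=1 F2=0 -> F1&~F2 -> 1
  row 14 [1110]: F1=0 F2=1 -> F1&~F2 -> 0
  row 15 [1111]: F1=1 F2=1 -> F1&~F2 -> 0
Full result column, 4 rows per line (u,v fixed per line; w,z runs 00..11 left to right):
  rows 0-3 [u,v=00]: 1100  = hex C
  rows 4-7 [u,v=01]: 0100  = hex 4
  rows 8-11 [u,v=10]: 1100  = hex C
  rows 12-15 [u,v=11]: 0100  = hex 4
Counterexample vector (row 0 .. row 15) = 1100010011000100
Output column grouped in 4s = 1100 0100 1100 0100 = 0xC4C4
Convert to decimal digit by digit (value = value*16 + digit):
  C -> 12
  12*16 + 4 = 196
  196*16 + 12 (C) = 3148
  3148*16 + 4 = 50372
Decimal = 50372

50372


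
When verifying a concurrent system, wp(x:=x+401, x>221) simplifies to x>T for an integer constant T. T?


Formula: wp(x:=E, P) = P[E/x] (substitute E for x in postcondition)
Step 1: Postcondition: x>221
Step 2: Substitute x+401 for x: x+401>221
Step 3: Solve for x: x > 221-401 = -180

-180


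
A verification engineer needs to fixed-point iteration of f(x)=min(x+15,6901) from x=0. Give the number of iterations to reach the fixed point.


Step 1: x=0, cap=6901, increment=15
Step 2: x grows by 15 each step until capped at 6901; fixed point is x=6901
Step 3: iterations = ceil(6901/15) = 461

461


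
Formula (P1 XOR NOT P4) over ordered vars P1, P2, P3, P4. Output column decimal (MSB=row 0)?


Formula: (P1 XOR NOT P4) over P1, P2, P3, P4 (16 rows)
Evaluate each row (bits = P1,P2,P3,P4, MSB first):
  row 0 [0000]: (0 XOR NOT 0) -> 1
  row 1 [0001]: (0 XOR NOT 1) -> 0
  row 2 [0010]: (0 XOR NOT 0) -> 1
  row 3 [0011]: (0 XOR NOT 1) -> 0
  row 4 [0100]: (0 XOR NOT 0) -> 1
  row 5 [0101]: (0 XOR NOT 1) -> 0
  row 6 [0110]: (0 XOR NOT 0) -> 1
  row 7 [0111]: (0 XOR NOT 1) -> 0
  row 8 [1000]: (1 XOR NOT 0) -> 0
  row 9 [1001]: (1 XOR NOT 1) -> 1
  row 10 [1010]: (1 XOR NOT 0) -> 0
  row 11 [1011]: (1 XOR NOT 1) -> 1
  row 12 [1100]: (1 XOR NOT 0) -> 0
  row 13 [1101]: (1 XOR NOT 1) -> 1
  row 14 [1110]: (1 XOR NOT 0) -> 0
  row 15 [1111]: (1 XOR NOT 1) -> 1
Full result column, 4 rows per line (P1,P2 fixed per line; P3,P4 runs 00..11 left to right):
  rows 0-3 [P1,P2=00]: 1010  = hex A
  rows 4-7 [P1,P2=01]: 1010  = hex A
  rows 8-11 [P1,P2=10]: 0101  = hex 5
  rows 12-15 [P1,P2=11]: 0101  = hex 5
Output column (row 0 .. row 15) = 1010101001010101
Output column grouped in 4s = 1010 1010 0101 0101 = 0xAA55
Convert to decimal digit by digit (value = value*16 + digit):
  A -> 10
  10*16 + 10 (A) = 170
  170*16 + 5 = 2725
  2725*16 + 5 = 43605
Decimal = 43605

43605


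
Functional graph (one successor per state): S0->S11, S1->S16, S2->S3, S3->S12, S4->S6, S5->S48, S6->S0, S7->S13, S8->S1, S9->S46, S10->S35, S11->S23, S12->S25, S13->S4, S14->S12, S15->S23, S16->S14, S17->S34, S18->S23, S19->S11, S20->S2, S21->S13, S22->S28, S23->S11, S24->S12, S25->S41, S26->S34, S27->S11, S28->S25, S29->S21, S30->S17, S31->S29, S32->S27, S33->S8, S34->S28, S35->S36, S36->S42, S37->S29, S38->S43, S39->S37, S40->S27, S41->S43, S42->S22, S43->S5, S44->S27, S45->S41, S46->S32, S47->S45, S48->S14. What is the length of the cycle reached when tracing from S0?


Trace from S0 until a state repeats:
  S0 -> S11 -> S23 -> S11
S11 first seen at step 1, revisited at step 3.
Cycle length = 3 - 1 = 2

2


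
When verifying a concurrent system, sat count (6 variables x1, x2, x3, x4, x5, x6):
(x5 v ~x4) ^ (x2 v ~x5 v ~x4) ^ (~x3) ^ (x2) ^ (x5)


CNF with 5 clauses over 6 vars (64 assignments).
An assignment satisfies CNF iff every clause has >=1 true literal.
Check each row (bits = x1,x2,x3,x4,x5,x6; clause T/F shown):
  row 0 [000000]: clauses=TTTFF -> 0
  row 1 [000001]: clauses=TTTFF -> 0
  row 2 [000010]: clauses=TTTFT -> 0
  row 3 [000011]: clauses=TTTFT -> 0
  row 4 [000100]: clauses=FTTFF -> 0
  (every remaining row is evaluated the same way; all 64 results are listed next)
Full result column, 8 rows per line (x1,x2,x3 fixed per line; x4,x5,x6 runs 000..111 left to right):
  rows 0-7 [x1,x2,x3=000]: 00000000  (ones: 0)
  rows 8-15 [x1,x2,x3=001]: 00000000  (ones: 0)
  rows 16-23 [x1,x2,x3=010]: 00110011  (ones: 4)
  rows 24-31 [x1,x2,x3=011]: 00000000  (ones: 0)
  rows 32-39 [x1,x2,x3=100]: 00000000  (ones: 0)
  rows 40-47 [x1,x2,x3=101]: 00000000  (ones: 0)
  rows 48-55 [x1,x2,x3=110]: 00110011  (ones: 4)
  rows 56-63 [x1,x2,x3=111]: 00000000  (ones: 0)
Satisfying assignments = 0+0+4+0+0+0+4+0 = 8

8


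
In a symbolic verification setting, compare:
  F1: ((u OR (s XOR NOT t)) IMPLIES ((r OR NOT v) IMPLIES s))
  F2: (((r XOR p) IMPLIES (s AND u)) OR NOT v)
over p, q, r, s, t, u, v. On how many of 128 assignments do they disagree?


F1 = ((u OR (s XOR NOT t)) IMPLIES ((r OR NOT v) IMPLIES s))
F2 = (((r XOR p) IMPLIES (s AND u)) OR NOT v)
Evaluate both on each of 128 rows (bits = p,q,r,s,t,u,v):
  row 0 [0000000]: F1=0 F2=1 (differ) -> 1
  row 1 [0000001]: F1=1 F2=1 -> 0
  row 2 [0000010]: F1=0 F2=1 (differ) -> 1
  row 3 [0000011]: F1=1 F2=1 -> 0
  row 4 [0000100]: F1=1 F2=1 -> 0
  (every remaining row is evaluated the same way; all 128 results are listed next)
Full result column, 8 rows per line (p,q,r,s fixed per line; t,u,v runs 000..111 left to right):
  rows 0-7 [p,q,r,s=0000]: 10100010  (ones: 3)
  rows 8-15 [p,q,r,s=0001]: 00000000  (ones: 0)
  rows 16-23 [p,q,r,s=0010]: 10100110  (ones: 4)
  rows 24-31 [p,q,r,s=0011]: 01000100  (ones: 2)
  rows 32-39 [p,q,r,s=0100]: 10100010  (ones: 3)
  rows 40-47 [p,q,r,s=0101]: 00000000  (ones: 0)
  rows 48-55 [p,q,r,s=0110]: 10100110  (ones: 4)
  rows 56-63 [p,q,r,s=0111]: 01000100  (ones: 2)
  rows 64-71 [p,q,r,s=1000]: 11110111  (ones: 7)
  rows 72-79 [p,q,r,s=1001]: 01000100  (ones: 2)
  rows 80-87 [p,q,r,s=1010]: 11110011  (ones: 6)
  rows 88-95 [p,q,r,s=1011]: 00000000  (ones: 0)
  rows 96-103 [p,q,r,s=1100]: 11110111  (ones: 7)
  rows 104-111 [p,q,r,s=1101]: 01000100  (ones: 2)
  rows 112-119 [p,q,r,s=1110]: 11110011  (ones: 6)
  rows 120-127 [p,q,r,s=1111]: 00000000  (ones: 0)
Disagreements = 3+0+4+2+3+0+4+2+7+2+6+0+7+2+6+0 = 48

48


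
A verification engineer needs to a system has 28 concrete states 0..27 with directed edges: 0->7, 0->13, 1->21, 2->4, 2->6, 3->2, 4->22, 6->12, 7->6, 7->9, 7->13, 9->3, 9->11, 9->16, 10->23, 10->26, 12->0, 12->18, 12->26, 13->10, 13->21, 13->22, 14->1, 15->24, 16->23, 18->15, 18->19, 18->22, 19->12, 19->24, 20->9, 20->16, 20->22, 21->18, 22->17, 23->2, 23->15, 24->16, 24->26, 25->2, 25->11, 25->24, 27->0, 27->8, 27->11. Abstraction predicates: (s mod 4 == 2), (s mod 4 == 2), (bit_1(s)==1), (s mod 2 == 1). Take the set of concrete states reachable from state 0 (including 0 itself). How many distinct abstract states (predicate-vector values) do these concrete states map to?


BFS from 0:
Concrete reachable: {0, 2, 3, 4, 6, 7, 9, 10, 11, 12, 13, 15, 16, 17, 18, 19, 21, 22, 23, 24, 26}
Abstract via predicates (s mod 4 == 2), (s mod 4 == 2), (bit_1(s)==1), (s mod 2 == 1):
  (0,0,0,0) <- {0, 4, 12, 16, 24}
  (0,0,0,1) <- {9, 13, 17, 21}
  (0,0,1,1) <- {3, 7, 11, 15, 19, 23}
  (1,1,1,0) <- {2, 6, 10, 18, 22, 26}
Distinct abstract states = 4

4


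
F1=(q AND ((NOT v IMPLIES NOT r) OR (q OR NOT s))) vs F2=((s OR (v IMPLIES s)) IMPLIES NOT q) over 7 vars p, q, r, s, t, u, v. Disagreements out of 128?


F1 = (q AND ((NOT v IMPLIES NOT r) OR (q OR NOT s)))
F2 = ((s OR (v IMPLIES s)) IMPLIES NOT q)
Evaluate both on each of 128 rows (bits = p,q,r,s,t,u,v):
  row 0 [0000000]: F1=0 F2=1 (differ) -> 1
  row 1 [0000001]: F1=0 F2=1 (differ) -> 1
  row 2 [0000010]: F1=0 F2=1 (differ) -> 1
  row 3 [0000011]: F1=0 F2=1 (differ) -> 1
  row 4 [0000100]: F1=0 F2=1 (differ) -> 1
  (every remaining row is evaluated the same way; all 128 results are listed next)
Full result column, 8 rows per line (p,q,r,s fixed per line; t,u,v runs 000..111 left to right):
  rows 0-7 [p,q,r,s=0000]: 11111111  (ones: 8)
  rows 8-15 [p,q,r,s=0001]: 11111111  (ones: 8)
  rows 16-23 [p,q,r,s=0010]: 11111111  (ones: 8)
  rows 24-31 [p,q,r,s=0011]: 11111111  (ones: 8)
  rows 32-39 [p,q,r,s=0100]: 10101010  (ones: 4)
  rows 40-47 [p,q,r,s=0101]: 11111111  (ones: 8)
  rows 48-55 [p,q,r,s=0110]: 10101010  (ones: 4)
  rows 56-63 [p,q,r,s=0111]: 11111111  (ones: 8)
  rows 64-71 [p,q,r,s=1000]: 11111111  (ones: 8)
  rows 72-79 [p,q,r,s=1001]: 11111111  (ones: 8)
  rows 80-87 [p,q,r,s=1010]: 11111111  (ones: 8)
  rows 88-95 [p,q,r,s=1011]: 11111111  (ones: 8)
  rows 96-103 [p,q,r,s=1100]: 10101010  (ones: 4)
  rows 104-111 [p,q,r,s=1101]: 11111111  (ones: 8)
  rows 112-119 [p,q,r,s=1110]: 10101010  (ones: 4)
  rows 120-127 [p,q,r,s=1111]: 11111111  (ones: 8)
Disagreements = 8+8+8+8+4+8+4+8+8+8+8+8+4+8+4+8 = 112

112


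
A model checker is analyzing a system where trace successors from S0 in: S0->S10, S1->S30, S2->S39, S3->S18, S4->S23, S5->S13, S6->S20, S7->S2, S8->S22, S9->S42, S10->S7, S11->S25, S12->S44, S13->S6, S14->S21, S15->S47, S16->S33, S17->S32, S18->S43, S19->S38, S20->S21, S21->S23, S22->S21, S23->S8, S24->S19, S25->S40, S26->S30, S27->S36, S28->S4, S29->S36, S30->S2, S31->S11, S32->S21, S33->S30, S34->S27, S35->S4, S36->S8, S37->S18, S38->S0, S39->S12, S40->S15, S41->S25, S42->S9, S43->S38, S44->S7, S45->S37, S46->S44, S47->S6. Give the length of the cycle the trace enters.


Trace from S0 until a state repeats:
  S0 -> S10 -> S7 -> S2 -> S39 -> S12 -> S44 -> S7
S7 first seen at step 2, revisited at step 7.
Cycle length = 7 - 2 = 5

5


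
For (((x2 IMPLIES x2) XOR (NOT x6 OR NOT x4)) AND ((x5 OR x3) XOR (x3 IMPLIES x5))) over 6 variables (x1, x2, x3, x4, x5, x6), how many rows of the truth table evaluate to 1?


Formula: (((x2 IMPLIES x2) XOR (NOT x6 OR NOT x4)) AND ((x5 OR x3) XOR (x3 IMPLIES x5))) over 6 vars (64 rows)
Evaluate each row (x1, x2, x3, x4, x5, x6 as bits, MSB first):
  row 0 [000000]: (((0 IMPLIES 0) XOR (NOT 0 OR NOT 0)) AND ((0 OR 0) XOR (0 IMPLIES 0))) -> 0
  row 1 [000001]: (((0 IMPLIES 0) XOR (NOT 1 OR NOT 0)) AND ((0 OR 0) XOR (0 IMPLIES 0))) -> 0
  row 2 [000010]: (((0 IMPLIES 0) XOR (NOT 0 OR NOT 0)) AND ((1 OR 0) XOR (0 IMPLIES 1))) -> 0
  row 3 [000011]: (((0 IMPLIES 0) XOR (NOT 1 OR NOT 0)) AND ((1 OR 0) XOR (0 IMPLIES 1))) -> 0
  row 4 [000100]: (((0 IMPLIES 0) XOR (NOT 0 OR NOT 1)) AND ((0 OR 0) XOR (0 IMPLIES 0))) -> 0
  (every remaining row is evaluated the same way; all 64 results are listed next)
Full result column, 8 rows per line (x1,x2,x3 fixed per line; x4,x5,x6 runs 000..111 left to right):
  rows 0-7 [x1,x2,x3=000]: 00000100  (ones: 1)
  rows 8-15 [x1,x2,x3=001]: 00000100  (ones: 1)
  rows 16-23 [x1,x2,x3=010]: 00000100  (ones: 1)
  rows 24-31 [x1,x2,x3=011]: 00000100  (ones: 1)
  rows 32-39 [x1,x2,x3=100]: 00000100  (ones: 1)
  rows 40-47 [x1,x2,x3=101]: 00000100  (ones: 1)
  rows 48-55 [x1,x2,x3=110]: 00000100  (ones: 1)
  rows 56-63 [x1,x2,x3=111]: 00000100  (ones: 1)
Count of 1-rows = 1+1+1+1+1+1+1+1 = 8

8


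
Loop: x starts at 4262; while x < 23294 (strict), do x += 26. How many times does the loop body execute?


Step 1: x goes from 4262 toward 23294 by 26; the body runs while x<23294, so iterations = ceil((bound-start)/step)
Step 2: Distance=19032
Step 3: ceil(19032/26)=732

732


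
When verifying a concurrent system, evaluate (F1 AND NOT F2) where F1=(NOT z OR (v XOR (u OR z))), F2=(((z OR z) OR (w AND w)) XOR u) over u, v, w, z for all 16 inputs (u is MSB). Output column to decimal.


F1 = (NOT z OR (v XOR (u OR z)))
F2 = (((z OR z) OR (w AND w)) XOR u)
Counterexample to F1=>F2 is where F1=1 and F2=0.
Evaluate each row (bits = u,v,w,z, MSB first):
  row 0 [0000]: F1=1 F2=0 -> F1&~F2 -> 1
  row 1 [0001]: F1=1 F2=1 -> F1&~F2 -> 0
  row 2 [0010]: F1=1 F2=1 -> F1&~F2 -> 0
  row 3 [0011]: F1=1 F2=1 -> F1&~F2 -> 0
  row 4 [0100]: F1=1 F2=0 -> F1&~F2 -> 1
  row 5 [0101]: F1=0 F2=1 -> F1&~F2 -> 0
  row 6 [0110]: F1=1 F2=1 -> F1&~F2 -> 0
  row 7 [0111]: F1=0 F2=1 -> F1&~F2 -> 0
  row 8 [1000]: F1=1 F2=1 -> F1&~F2 -> 0
  row 9 [1001]: F1=1 F2=0 -> F1&~F2 -> 1
  row 10 [1010]: F1=1 F2=0 -> F1&~F2 -> 1
  row 11 [1011]: F1=1 F2=0 -> F1&~F2 -> 1
  row 12 [1100]: F1=1 F2=1 -> F1&~F2 -> 0
  row 13 [1101]: F1=0 F2=0 -> F1&~F2 -> 0
  row 14 [1110]: F1=1 F2=0 -> F1&~F2 -> 1
  row 15 [1111]: F1=0 F2=0 -> F1&~F2 -> 0
Full result column, 4 rows per line (u,v fixed per line; w,z runs 00..11 left to right):
  rows 0-3 [u,v=00]: 1000  = hex 8
  rows 4-7 [u,v=01]: 1000  = hex 8
  rows 8-11 [u,v=10]: 0111  = hex 7
  rows 12-15 [u,v=11]: 0010  = hex 2
Counterexample vector (row 0 .. row 15) = 1000100001110010
Output column grouped in 4s = 1000 1000 0111 0010 = 0x8872
Convert to decimal digit by digit (value = value*16 + digit):
  8 -> 8
  8*16 + 8 = 136
  136*16 + 7 = 2183
  2183*16 + 2 = 34930
Decimal = 34930

34930


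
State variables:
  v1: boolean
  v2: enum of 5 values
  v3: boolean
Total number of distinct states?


State space = product of domain sizes of all variables.
Domain sizes:
  v1 (boolean): 2
  v2 (enum of 5 values): 5
  v3 (boolean): 2
Product = 2 * 5 * 2 = 20

20


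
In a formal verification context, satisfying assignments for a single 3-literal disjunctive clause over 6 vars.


Step 1: Total=2^6=64
Step 2: Unsat when all 3 false: 2^3=8
Step 3: Sat=64-8=56

56


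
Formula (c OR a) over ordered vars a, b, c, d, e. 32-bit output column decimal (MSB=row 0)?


Formula: (c OR a) over a, b, c, d, e (32 rows)
Evaluate each row (bits = a,b,c,d,e, MSB first):
  row 0 [00000]: (0 OR 0) -> 0
  row 1 [00001]: (0 OR 0) -> 0
  row 2 [00010]: (0 OR 0) -> 0
  row 3 [00011]: (0 OR 0) -> 0
  row 4 [00100]: (1 OR 0) -> 1
  row 5 [00101]: (1 OR 0) -> 1
  row 6 [00110]: (1 OR 0) -> 1
  row 7 [00111]: (1 OR 0) -> 1
  row 8 [01000]: (0 OR 0) -> 0
  row 9 [01001]: (0 OR 0) -> 0
  row 10 [01010]: (0 OR 0) -> 0
  row 11 [01011]: (0 OR 0) -> 0
  row 12 [01100]: (1 OR 0) -> 1
  row 13 [01101]: (1 OR 0) -> 1
  row 14 [01110]: (1 OR 0) -> 1
  row 15 [01111]: (1 OR 0) -> 1
  row 16 [10000]: (0 OR 1) -> 1
  row 17 [10001]: (0 OR 1) -> 1
  row 18 [10010]: (0 OR 1) -> 1
  row 19 [10011]: (0 OR 1) -> 1
  row 20 [10100]: (1 OR 1) -> 1
  row 21 [10101]: (1 OR 1) -> 1
  row 22 [10110]: (1 OR 1) -> 1
  row 23 [10111]: (1 OR 1) -> 1
  row 24 [11000]: (0 OR 1) -> 1
  row 25 [11001]: (0 OR 1) -> 1
  row 26 [11010]: (0 OR 1) -> 1
  row 27 [11011]: (0 OR 1) -> 1
  row 28 [11100]: (1 OR 1) -> 1
  row 29 [11101]: (1 OR 1) -> 1
  row 30 [11110]: (1 OR 1) -> 1
  row 31 [11111]: (1 OR 1) -> 1
Full result column, 4 rows per line (a,b,c fixed per line; d,e runs 00..11 left to right):
  rows 0-3 [a,b,c=000]: 0000  = hex 0
  rows 4-7 [a,b,c=001]: 1111  = hex F
  rows 8-11 [a,b,c=010]: 0000  = hex 0
  rows 12-15 [a,b,c=011]: 1111  = hex F
  rows 16-19 [a,b,c=100]: 1111  = hex F
  rows 20-23 [a,b,c=101]: 1111  = hex F
  rows 24-27 [a,b,c=110]: 1111  = hex F
  rows 28-31 [a,b,c=111]: 1111  = hex F
Output column (row 0 .. row 31) = 00001111000011111111111111111111
Output column grouped in 4s = 0000 1111 0000 1111 1111 1111 1111 1111 = 0x0F0FFFFF
Convert to decimal digit by digit (value = value*16 + digit):
  0 -> 0
  0*16 + 15 (F) = 15
  15*16 + 0 = 240
  240*16 + 15 (F) = 3855
  3855*16 + 15 (F) = 61695
  61695*16 + 15 (F) = 987135
  987135*16 + 15 (F) = 15794175
  15794175*16 + 15 (F) = 252706815
Decimal = 252706815

252706815


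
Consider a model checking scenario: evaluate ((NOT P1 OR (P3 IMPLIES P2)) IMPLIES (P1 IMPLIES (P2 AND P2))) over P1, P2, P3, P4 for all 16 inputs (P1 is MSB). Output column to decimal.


Formula: ((NOT P1 OR (P3 IMPLIES P2)) IMPLIES (P1 IMPLIES (P2 AND P2))) over P1, P2, P3, P4 (16 rows)
Evaluate each row (bits = P1,P2,P3,P4, MSB first):
  row 0 [0000]: ((NOT 0 OR (0 IMPLIES 0)) IMPLIES (0 IMPLIES (0 AND 0))) -> 1
  row 1 [0001]: ((NOT 0 OR (0 IMPLIES 0)) IMPLIES (0 IMPLIES (0 AND 0))) -> 1
  row 2 [0010]: ((NOT 0 OR (1 IMPLIES 0)) IMPLIES (0 IMPLIES (0 AND 0))) -> 1
  row 3 [0011]: ((NOT 0 OR (1 IMPLIES 0)) IMPLIES (0 IMPLIES (0 AND 0))) -> 1
  row 4 [0100]: ((NOT 0 OR (0 IMPLIES 1)) IMPLIES (0 IMPLIES (1 AND 1))) -> 1
  row 5 [0101]: ((NOT 0 OR (0 IMPLIES 1)) IMPLIES (0 IMPLIES (1 AND 1))) -> 1
  row 6 [0110]: ((NOT 0 OR (1 IMPLIES 1)) IMPLIES (0 IMPLIES (1 AND 1))) -> 1
  row 7 [0111]: ((NOT 0 OR (1 IMPLIES 1)) IMPLIES (0 IMPLIES (1 AND 1))) -> 1
  row 8 [1000]: ((NOT 1 OR (0 IMPLIES 0)) IMPLIES (1 IMPLIES (0 AND 0))) -> 0
  row 9 [1001]: ((NOT 1 OR (0 IMPLIES 0)) IMPLIES (1 IMPLIES (0 AND 0))) -> 0
  row 10 [1010]: ((NOT 1 OR (1 IMPLIES 0)) IMPLIES (1 IMPLIES (0 AND 0))) -> 1
  row 11 [1011]: ((NOT 1 OR (1 IMPLIES 0)) IMPLIES (1 IMPLIES (0 AND 0))) -> 1
  row 12 [1100]: ((NOT 1 OR (0 IMPLIES 1)) IMPLIES (1 IMPLIES (1 AND 1))) -> 1
  row 13 [1101]: ((NOT 1 OR (0 IMPLIES 1)) IMPLIES (1 IMPLIES (1 AND 1))) -> 1
  row 14 [1110]: ((NOT 1 OR (1 IMPLIES 1)) IMPLIES (1 IMPLIES (1 AND 1))) -> 1
  row 15 [1111]: ((NOT 1 OR (1 IMPLIES 1)) IMPLIES (1 IMPLIES (1 AND 1))) -> 1
Full result column, 4 rows per line (P1,P2 fixed per line; P3,P4 runs 00..11 left to right):
  rows 0-3 [P1,P2=00]: 1111  = hex F
  rows 4-7 [P1,P2=01]: 1111  = hex F
  rows 8-11 [P1,P2=10]: 0011  = hex 3
  rows 12-15 [P1,P2=11]: 1111  = hex F
Output column (row 0 .. row 15) = 1111111100111111
Output column grouped in 4s = 1111 1111 0011 1111 = 0xFF3F
Convert to decimal digit by digit (value = value*16 + digit):
  F -> 15
  15*16 + 15 (F) = 255
  255*16 + 3 = 4083
  4083*16 + 15 (F) = 65343
Decimal = 65343

65343


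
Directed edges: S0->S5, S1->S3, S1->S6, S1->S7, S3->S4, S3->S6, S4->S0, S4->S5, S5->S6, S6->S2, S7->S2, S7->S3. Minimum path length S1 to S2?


BFS layer-by-layer from S1:
  dist 0: {S1}
  dist 1: {S3, S6, S7}
  dist 2: {S2, S4}
  -> S2 reached at distance 2
Shortest path length = 2

2


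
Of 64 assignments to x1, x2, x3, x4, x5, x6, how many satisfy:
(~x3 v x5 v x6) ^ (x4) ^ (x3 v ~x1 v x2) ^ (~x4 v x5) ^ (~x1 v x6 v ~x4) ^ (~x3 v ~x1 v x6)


CNF with 6 clauses over 6 vars (64 assignments).
An assignment satisfies CNF iff every clause has >=1 true literal.
Check each row (bits = x1,x2,x3,x4,x5,x6; clause T/F shown):
  row 0 [000000]: clauses=TFTTTT -> 0
  row 1 [000001]: clauses=TFTTTT -> 0
  row 2 [000010]: clauses=TFTTTT -> 0
  row 3 [000011]: clauses=TFTTTT -> 0
  row 4 [000100]: clauses=TTTFTT -> 0
  (every remaining row is evaluated the same way; all 64 results are listed next)
Full result column, 8 rows per line (x1,x2,x3 fixed per line; x4,x5,x6 runs 000..111 left to right):
  rows 0-7 [x1,x2,x3=000]: 00000011  (ones: 2)
  rows 8-15 [x1,x2,x3=001]: 00000011  (ones: 2)
  rows 16-23 [x1,x2,x3=010]: 00000011  (ones: 2)
  rows 24-31 [x1,x2,x3=011]: 00000011  (ones: 2)
  rows 32-39 [x1,x2,x3=100]: 00000000  (ones: 0)
  rows 40-47 [x1,x2,x3=101]: 00000001  (ones: 1)
  rows 48-55 [x1,x2,x3=110]: 00000001  (ones: 1)
  rows 56-63 [x1,x2,x3=111]: 00000001  (ones: 1)
Satisfying assignments = 2+2+2+2+0+1+1+1 = 11

11


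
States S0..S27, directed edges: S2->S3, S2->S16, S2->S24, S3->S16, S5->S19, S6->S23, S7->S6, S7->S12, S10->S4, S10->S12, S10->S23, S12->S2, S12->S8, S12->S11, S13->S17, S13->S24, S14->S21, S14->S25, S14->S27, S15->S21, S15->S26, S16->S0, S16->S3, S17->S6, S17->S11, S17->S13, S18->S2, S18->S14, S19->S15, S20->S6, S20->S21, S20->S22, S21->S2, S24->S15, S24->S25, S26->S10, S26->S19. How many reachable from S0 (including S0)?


BFS from S0:
  layer 0: {S0}
Reachable set: {S0}
Count = 1

1


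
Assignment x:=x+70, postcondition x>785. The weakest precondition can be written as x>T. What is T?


Formula: wp(x:=E, P) = P[E/x] (substitute E for x in postcondition)
Step 1: Postcondition: x>785
Step 2: Substitute x+70 for x: x+70>785
Step 3: Solve for x: x > 785-70 = 715

715


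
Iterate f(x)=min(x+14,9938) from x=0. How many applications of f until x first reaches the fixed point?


Step 1: x=0, cap=9938, increment=14
Step 2: x grows by 14 each step until capped at 9938; fixed point is x=9938
Step 3: iterations = ceil(9938/14) = 710

710


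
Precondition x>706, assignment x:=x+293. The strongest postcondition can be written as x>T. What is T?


Formula: sp(P, x:=E) = exists old_x. (x = E[old_x/x]) AND P[old_x/x] (old_x is the value of x before the assignment; eliminate old_x by solving x = E[old_x/x] for old_x)
Step 1: Precondition P: x>706, i.e. old_x > 706
Step 2: Assignment gives x = old_x + 293, so old_x = x - 293
Step 3: Substitute into P: x - 293 > 706
Step 4: Simplify: x > 706+293 = 999

999


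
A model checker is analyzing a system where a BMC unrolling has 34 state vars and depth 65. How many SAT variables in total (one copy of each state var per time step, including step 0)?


BMC unrolls to depth k, creating one copy of each state var for steps 0..k.
Step count = 65 + 1 = 66 (steps 0 through 65)
Vars per step = 34
Total = 34 * 66 = 2244

2244


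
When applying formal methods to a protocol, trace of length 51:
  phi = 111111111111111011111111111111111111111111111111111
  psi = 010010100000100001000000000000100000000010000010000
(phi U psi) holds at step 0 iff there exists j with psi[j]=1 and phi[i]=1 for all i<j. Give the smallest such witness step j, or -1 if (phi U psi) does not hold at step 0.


(phi U psi) at 0: need smallest j with psi[j]=1 and phi[i]=1 for all i in [0,j).
Scan from step 0:
  step 0: phi=1, psi=0 -> continue
  step 1: psi=1 and phi held for [0,1) -> witness found
Witness step = 1

1
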